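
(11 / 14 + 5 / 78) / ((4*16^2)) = 29 / 34944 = 0.00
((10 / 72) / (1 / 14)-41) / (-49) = 703 / 882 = 0.80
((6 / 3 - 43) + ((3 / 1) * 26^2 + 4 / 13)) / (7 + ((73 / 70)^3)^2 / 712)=2164096883480000000 / 7624681352941757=283.83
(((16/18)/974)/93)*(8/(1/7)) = 224/407619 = 0.00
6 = 6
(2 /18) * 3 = 1 /3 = 0.33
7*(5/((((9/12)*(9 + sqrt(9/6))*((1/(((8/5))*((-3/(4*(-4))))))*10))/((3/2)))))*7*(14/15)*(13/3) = 8918/1325-4459*sqrt(6)/11925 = 5.81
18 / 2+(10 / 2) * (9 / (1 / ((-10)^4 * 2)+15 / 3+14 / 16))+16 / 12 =2114177 / 117501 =17.99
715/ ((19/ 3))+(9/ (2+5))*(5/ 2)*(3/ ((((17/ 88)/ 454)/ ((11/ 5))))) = 112979823/ 2261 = 49968.96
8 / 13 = 0.62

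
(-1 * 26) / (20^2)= -13 / 200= -0.06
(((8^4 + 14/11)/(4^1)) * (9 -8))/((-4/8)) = -22535/11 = -2048.64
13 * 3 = 39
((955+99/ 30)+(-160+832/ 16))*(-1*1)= -8503/ 10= -850.30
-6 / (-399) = 2 / 133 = 0.02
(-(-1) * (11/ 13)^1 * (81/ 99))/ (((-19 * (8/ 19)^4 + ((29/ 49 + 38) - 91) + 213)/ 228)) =0.99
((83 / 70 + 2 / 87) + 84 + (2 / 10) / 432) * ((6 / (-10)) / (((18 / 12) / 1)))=-7472503 / 219240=-34.08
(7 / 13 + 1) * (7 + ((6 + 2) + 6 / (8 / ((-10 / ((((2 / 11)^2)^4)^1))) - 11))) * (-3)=-10224919545300 / 153266613227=-66.71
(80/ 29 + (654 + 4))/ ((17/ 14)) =268268/ 493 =544.15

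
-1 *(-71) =71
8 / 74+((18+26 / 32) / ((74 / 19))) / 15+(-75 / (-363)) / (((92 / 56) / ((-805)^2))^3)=12680328935149793.82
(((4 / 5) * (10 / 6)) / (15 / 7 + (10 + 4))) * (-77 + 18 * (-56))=-30380 / 339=-89.62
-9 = -9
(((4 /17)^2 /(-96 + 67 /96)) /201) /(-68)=128 /3011585479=0.00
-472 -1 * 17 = -489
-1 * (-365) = 365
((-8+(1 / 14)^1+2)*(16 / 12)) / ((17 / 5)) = -830 / 357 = -2.32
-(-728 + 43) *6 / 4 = 2055 / 2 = 1027.50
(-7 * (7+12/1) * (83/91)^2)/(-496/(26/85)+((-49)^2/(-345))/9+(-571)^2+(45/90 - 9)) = -812833110/2383256739409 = -0.00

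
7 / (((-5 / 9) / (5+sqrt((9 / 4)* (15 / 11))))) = -63 - 189* sqrt(165) / 110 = -85.07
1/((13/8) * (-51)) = -8/663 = -0.01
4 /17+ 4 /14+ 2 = 300 /119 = 2.52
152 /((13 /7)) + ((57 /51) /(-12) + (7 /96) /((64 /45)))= 81.80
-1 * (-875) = 875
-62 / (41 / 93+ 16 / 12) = -1922 / 55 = -34.95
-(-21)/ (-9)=-7/ 3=-2.33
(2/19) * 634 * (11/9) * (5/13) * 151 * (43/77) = 41165620/15561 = 2645.44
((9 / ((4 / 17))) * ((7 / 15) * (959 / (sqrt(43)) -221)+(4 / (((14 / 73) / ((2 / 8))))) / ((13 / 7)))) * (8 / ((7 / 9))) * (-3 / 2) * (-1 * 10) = -53877879 / 91+2641086 * sqrt(43) / 43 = -189302.77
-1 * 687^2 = -471969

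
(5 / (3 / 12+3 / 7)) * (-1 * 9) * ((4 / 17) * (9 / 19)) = -45360 / 6137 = -7.39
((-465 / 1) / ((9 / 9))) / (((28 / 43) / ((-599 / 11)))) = 11977005 / 308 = 38886.38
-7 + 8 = 1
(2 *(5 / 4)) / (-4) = -5 / 8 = -0.62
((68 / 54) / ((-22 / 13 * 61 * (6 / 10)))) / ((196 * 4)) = -1105 / 42611184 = -0.00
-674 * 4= -2696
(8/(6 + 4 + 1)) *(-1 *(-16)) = 128/11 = 11.64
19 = 19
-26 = -26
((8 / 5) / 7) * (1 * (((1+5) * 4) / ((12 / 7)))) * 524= 8384 / 5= 1676.80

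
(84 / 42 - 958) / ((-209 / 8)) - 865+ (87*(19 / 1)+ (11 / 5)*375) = 344765 / 209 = 1649.59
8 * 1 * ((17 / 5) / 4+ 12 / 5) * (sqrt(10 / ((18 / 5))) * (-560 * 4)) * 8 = -2329600 / 3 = -776533.33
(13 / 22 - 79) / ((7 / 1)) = -1725 / 154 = -11.20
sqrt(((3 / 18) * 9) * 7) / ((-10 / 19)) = -19 * sqrt(42) / 20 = -6.16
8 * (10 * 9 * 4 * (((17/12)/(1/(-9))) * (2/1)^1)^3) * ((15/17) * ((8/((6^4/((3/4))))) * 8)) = -1560600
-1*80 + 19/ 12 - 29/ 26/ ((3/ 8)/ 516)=-251657/ 156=-1613.19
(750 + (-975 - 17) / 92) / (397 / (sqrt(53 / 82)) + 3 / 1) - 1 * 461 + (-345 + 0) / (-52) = -7023020672617 / 15456459356 + 6749794 * sqrt(4346) / 297239603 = -452.88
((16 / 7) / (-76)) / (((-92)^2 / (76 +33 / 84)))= -93 / 342608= -0.00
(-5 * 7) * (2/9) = -70/9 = -7.78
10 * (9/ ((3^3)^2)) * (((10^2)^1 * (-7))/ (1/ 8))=-56000/ 81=-691.36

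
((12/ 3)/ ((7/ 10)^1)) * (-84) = -480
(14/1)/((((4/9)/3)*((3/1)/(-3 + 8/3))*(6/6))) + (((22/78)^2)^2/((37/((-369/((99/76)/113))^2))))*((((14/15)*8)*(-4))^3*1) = -2697746848813323504071/577781889750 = -4669144008.62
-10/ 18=-5/ 9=-0.56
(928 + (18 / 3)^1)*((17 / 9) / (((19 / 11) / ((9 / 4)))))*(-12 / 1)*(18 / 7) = -70913.77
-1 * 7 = -7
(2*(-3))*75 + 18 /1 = -432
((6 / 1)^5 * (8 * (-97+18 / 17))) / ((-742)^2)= -3623616 / 334271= -10.84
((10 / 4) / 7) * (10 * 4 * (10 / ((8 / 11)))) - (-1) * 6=1417 / 7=202.43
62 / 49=1.27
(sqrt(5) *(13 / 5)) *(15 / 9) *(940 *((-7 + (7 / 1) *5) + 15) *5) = 2627300 *sqrt(5) / 3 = 1958273.80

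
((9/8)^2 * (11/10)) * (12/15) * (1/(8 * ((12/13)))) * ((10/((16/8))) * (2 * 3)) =11583/2560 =4.52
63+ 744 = 807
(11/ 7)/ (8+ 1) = 11/ 63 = 0.17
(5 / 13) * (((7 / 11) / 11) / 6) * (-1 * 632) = -11060 / 4719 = -2.34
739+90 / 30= 742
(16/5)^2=256/25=10.24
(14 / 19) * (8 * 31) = 3472 / 19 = 182.74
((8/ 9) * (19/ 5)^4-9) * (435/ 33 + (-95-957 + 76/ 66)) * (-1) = 182987.77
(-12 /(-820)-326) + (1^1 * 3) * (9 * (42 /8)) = -151073 /820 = -184.24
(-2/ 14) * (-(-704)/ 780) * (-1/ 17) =176/ 23205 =0.01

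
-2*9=-18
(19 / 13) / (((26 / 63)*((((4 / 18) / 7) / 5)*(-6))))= -125685 / 1352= -92.96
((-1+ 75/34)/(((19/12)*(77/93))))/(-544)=-11439/6764912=-0.00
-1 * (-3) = 3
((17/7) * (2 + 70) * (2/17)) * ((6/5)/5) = 864/175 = 4.94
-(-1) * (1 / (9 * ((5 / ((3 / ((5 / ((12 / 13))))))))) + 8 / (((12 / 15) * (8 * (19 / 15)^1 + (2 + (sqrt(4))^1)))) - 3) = -78551 / 34450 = -2.28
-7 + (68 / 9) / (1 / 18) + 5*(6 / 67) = 8673 / 67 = 129.45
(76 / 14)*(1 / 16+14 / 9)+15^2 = 117827 / 504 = 233.78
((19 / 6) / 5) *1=19 / 30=0.63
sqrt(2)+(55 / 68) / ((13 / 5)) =275 / 884+sqrt(2) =1.73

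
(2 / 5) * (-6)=-12 / 5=-2.40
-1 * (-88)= 88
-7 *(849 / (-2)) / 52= 5943 / 104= 57.14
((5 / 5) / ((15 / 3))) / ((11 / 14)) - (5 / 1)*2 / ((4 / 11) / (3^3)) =-81647 / 110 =-742.25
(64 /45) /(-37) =-64 /1665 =-0.04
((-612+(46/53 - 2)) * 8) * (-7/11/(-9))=-606592/1749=-346.82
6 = 6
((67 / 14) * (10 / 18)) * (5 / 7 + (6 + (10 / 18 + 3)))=216745 / 7938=27.30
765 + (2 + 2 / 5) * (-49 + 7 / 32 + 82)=33789 / 40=844.72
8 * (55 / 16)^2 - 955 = -27535 / 32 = -860.47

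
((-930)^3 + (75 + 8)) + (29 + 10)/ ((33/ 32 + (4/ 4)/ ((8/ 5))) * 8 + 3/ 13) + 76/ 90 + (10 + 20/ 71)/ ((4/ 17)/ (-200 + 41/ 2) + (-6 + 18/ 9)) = -1466432528360171683/ 1823111730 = -804356915.83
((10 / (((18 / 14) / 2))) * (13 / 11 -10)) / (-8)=3395 / 198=17.15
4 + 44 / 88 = 9 / 2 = 4.50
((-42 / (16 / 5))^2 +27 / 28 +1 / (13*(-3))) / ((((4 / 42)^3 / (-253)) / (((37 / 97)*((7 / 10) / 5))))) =-3498002219943 / 1291264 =-2708975.25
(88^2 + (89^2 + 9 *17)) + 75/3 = 15843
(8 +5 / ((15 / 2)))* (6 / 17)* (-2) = -104 / 17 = -6.12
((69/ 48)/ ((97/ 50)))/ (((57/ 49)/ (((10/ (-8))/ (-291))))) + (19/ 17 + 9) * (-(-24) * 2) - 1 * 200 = 250018643963/ 875262816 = 285.65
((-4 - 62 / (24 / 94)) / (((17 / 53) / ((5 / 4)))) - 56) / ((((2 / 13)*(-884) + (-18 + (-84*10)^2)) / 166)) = -34470979 / 143910984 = -0.24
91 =91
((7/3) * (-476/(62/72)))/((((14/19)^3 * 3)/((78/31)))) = -2704.04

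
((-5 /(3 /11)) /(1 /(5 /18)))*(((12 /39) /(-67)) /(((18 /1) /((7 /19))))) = 1925 /4021407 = 0.00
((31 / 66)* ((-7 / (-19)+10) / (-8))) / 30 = -6107 / 300960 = -0.02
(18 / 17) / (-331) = -18 / 5627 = -0.00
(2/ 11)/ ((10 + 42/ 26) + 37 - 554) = -13/ 36135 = -0.00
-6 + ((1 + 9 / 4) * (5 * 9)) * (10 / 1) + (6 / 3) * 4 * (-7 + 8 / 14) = 19671 / 14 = 1405.07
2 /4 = 1 /2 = 0.50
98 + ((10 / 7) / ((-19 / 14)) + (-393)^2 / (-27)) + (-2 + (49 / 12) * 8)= -318785 / 57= -5592.72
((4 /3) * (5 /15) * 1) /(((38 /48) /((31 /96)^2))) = 961 /16416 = 0.06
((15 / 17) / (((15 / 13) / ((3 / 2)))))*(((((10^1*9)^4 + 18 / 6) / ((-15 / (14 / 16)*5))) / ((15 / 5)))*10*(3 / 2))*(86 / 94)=-256731941739 / 63920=-4016457.16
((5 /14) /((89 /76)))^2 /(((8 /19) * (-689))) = -171475 /534841762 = -0.00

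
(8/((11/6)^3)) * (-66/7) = -10368/847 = -12.24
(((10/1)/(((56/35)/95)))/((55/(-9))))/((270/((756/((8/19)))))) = -113715/176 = -646.11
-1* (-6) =6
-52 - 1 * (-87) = 35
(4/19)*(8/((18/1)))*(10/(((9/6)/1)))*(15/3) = 1600/513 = 3.12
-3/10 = -0.30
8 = 8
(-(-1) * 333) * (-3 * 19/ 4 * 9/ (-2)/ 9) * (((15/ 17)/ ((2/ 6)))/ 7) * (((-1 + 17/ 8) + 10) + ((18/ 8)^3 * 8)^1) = 349345305/ 3808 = 91739.84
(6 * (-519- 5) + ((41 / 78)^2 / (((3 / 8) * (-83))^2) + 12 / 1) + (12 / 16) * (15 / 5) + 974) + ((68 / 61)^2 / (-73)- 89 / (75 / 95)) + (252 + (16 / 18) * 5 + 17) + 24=-1009809181354398619 / 512318966395860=-1971.06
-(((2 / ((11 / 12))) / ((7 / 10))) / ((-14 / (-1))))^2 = -14400 / 290521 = -0.05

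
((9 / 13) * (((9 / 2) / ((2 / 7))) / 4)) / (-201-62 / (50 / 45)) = -945 / 89024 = -0.01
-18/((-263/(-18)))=-324/263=-1.23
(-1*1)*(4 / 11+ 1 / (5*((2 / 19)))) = -249 / 110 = -2.26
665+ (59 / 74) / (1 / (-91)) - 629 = -2705 / 74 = -36.55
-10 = -10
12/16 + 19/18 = 65/36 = 1.81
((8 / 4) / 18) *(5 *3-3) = 4 / 3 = 1.33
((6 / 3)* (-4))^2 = 64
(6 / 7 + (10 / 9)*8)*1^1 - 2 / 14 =605 / 63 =9.60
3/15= 1/5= 0.20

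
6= 6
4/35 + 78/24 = 471/140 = 3.36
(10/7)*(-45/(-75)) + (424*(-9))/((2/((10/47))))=-133278/329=-405.10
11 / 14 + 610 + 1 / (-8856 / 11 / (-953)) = 37937209 / 61992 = 611.97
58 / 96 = 29 / 48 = 0.60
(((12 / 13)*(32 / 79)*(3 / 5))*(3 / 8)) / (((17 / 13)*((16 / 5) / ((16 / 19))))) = 432 / 25517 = 0.02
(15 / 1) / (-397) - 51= -20262 / 397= -51.04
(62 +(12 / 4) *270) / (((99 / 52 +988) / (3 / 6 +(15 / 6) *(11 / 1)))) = 1269632 / 51475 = 24.67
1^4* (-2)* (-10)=20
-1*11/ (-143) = 1/ 13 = 0.08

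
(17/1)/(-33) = -17/33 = -0.52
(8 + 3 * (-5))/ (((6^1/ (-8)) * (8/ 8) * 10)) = 14/ 15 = 0.93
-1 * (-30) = 30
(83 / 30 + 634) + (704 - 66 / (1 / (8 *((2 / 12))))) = 1252.77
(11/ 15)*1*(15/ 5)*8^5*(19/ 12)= 1712128/ 15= 114141.87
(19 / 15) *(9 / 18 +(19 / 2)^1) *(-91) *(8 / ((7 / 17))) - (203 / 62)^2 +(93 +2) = -22310.39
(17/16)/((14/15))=1.14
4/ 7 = 0.57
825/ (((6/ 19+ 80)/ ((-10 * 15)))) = -1175625/ 763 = -1540.79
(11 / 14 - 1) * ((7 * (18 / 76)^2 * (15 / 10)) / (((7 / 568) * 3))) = -17253 / 5054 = -3.41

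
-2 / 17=-0.12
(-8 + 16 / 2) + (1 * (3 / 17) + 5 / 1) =88 / 17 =5.18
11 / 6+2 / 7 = 89 / 42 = 2.12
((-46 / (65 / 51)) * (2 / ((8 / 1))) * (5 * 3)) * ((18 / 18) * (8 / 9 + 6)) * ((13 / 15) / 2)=-12121 / 30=-404.03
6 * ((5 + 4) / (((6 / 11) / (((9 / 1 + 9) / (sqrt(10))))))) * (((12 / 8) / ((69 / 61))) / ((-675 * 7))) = -2013 * sqrt(10) / 40250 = -0.16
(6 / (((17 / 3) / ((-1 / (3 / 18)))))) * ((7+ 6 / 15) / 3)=-1332 / 85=-15.67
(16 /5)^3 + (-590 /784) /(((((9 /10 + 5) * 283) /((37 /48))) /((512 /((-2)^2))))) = 170166446 /5200125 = 32.72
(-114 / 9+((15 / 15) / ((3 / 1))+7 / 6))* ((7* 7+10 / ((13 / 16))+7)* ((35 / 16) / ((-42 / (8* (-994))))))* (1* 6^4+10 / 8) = -409818904.29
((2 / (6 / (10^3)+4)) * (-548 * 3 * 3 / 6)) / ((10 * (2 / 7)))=-287700 / 2003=-143.63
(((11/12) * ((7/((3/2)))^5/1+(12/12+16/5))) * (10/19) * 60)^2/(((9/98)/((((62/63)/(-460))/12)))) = -7998864.29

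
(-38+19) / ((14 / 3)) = -57 / 14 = -4.07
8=8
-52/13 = -4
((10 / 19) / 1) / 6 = 0.09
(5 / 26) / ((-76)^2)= 5 / 150176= 0.00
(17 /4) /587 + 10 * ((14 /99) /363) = 939649 /84380076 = 0.01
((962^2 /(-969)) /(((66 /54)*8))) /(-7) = 694083 /49742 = 13.95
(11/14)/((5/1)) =0.16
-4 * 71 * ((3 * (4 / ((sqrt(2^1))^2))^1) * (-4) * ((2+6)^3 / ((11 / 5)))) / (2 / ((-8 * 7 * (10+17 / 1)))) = -13191413760 / 11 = -1199219432.73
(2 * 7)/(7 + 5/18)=252/131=1.92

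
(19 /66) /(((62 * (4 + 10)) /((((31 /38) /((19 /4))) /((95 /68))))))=17 /416955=0.00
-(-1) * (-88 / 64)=-1.38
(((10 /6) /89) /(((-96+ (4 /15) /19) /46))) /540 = -2185 /131472936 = -0.00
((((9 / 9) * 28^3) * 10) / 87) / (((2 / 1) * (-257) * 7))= -15680 / 22359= -0.70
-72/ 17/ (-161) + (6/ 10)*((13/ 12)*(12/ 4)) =108183/ 54740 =1.98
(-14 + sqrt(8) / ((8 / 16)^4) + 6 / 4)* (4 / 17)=-50 / 17 + 128* sqrt(2) / 17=7.71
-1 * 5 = -5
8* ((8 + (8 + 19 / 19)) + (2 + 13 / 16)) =317 / 2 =158.50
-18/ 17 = -1.06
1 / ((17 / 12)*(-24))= -1 / 34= -0.03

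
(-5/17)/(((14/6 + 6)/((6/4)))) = -9/170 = -0.05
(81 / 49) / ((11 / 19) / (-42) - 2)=-9234 / 11249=-0.82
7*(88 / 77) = 8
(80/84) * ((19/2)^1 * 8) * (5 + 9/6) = 9880/21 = 470.48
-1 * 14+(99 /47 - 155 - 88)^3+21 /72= -34832217155719 /2491752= -13979006.40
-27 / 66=-9 / 22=-0.41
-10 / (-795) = 2 / 159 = 0.01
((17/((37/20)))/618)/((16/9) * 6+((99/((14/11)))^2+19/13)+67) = 86632/35713471705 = 0.00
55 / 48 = 1.15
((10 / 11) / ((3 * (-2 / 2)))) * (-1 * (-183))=-610 / 11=-55.45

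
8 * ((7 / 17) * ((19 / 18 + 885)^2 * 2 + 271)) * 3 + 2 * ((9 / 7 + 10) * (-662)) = 15504896.68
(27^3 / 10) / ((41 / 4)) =39366 / 205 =192.03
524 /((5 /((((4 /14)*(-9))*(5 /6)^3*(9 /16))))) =-9825 /112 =-87.72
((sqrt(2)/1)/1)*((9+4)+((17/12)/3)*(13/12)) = 5837*sqrt(2)/432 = 19.11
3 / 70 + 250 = 17503 / 70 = 250.04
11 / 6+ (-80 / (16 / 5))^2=3761 / 6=626.83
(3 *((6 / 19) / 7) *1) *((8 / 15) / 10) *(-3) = -72 / 3325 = -0.02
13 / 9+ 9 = 10.44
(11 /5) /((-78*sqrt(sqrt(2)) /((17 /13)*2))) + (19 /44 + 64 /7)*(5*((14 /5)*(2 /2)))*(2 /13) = 2949 /143 - 187*2^(3 /4) /5070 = 20.56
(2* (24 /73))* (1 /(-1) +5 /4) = 0.16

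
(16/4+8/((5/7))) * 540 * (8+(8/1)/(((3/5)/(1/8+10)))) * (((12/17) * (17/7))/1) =14084928/7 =2012132.57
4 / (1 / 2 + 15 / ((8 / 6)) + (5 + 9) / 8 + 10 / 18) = 72 / 253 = 0.28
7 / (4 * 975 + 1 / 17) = 119 / 66301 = 0.00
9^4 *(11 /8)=72171 /8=9021.38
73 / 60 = 1.22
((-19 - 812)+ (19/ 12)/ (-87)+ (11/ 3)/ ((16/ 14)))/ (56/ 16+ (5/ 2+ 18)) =-1728467/ 50112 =-34.49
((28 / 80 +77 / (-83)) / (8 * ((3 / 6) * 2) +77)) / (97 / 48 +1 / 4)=-11508 / 3844975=-0.00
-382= -382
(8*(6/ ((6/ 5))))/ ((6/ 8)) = 160/ 3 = 53.33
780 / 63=260 / 21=12.38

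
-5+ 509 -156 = 348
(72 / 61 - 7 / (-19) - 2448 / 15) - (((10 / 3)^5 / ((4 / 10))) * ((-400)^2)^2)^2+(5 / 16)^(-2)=-693661196633304543684059200.00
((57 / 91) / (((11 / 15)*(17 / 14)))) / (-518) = -855 / 629629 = -0.00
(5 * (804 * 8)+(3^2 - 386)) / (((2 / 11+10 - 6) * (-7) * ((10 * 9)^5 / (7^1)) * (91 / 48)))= -0.00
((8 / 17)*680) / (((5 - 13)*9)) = -40 / 9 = -4.44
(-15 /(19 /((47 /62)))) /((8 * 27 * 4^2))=-235 /1357056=-0.00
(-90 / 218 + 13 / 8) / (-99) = -1057 / 86328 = -0.01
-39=-39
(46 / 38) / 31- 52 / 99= -0.49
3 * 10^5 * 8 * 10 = 24000000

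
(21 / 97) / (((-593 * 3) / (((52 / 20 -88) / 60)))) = 2989 / 17256300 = 0.00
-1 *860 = -860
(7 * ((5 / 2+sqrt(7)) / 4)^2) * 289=10115 * sqrt(7) / 16+107219 / 64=3347.91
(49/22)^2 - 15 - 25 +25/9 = -140531/4356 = -32.26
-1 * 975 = -975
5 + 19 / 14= 89 / 14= 6.36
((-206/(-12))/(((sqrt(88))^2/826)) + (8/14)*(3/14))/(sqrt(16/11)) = 2085995*sqrt(11)/51744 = 133.71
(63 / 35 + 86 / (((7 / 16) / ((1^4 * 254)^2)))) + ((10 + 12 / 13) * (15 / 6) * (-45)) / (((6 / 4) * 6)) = 5770249734 / 455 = 12681867.55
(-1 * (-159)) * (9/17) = 1431/17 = 84.18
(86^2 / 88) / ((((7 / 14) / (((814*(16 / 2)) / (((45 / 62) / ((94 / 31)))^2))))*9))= 38687825152 / 18225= 2122788.76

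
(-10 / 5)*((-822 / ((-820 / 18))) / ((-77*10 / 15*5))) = 11097 / 78925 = 0.14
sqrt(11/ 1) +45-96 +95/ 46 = -2251/ 46 +sqrt(11) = -45.62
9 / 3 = 3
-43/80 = -0.54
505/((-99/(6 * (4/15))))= -808/99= -8.16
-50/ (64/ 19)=-475/ 32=-14.84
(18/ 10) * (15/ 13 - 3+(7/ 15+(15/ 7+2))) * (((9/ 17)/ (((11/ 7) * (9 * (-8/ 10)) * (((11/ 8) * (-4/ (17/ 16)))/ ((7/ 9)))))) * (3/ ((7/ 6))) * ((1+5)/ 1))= 8487/ 15730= 0.54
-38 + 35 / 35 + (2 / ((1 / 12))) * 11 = 227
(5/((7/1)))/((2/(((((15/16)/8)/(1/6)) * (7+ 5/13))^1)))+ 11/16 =3701/1456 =2.54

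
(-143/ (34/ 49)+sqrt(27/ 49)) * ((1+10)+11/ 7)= -44044/ 17+264 * sqrt(3)/ 49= -2581.49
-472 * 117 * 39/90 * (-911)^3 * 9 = 814174699726908/5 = 162834939945381.60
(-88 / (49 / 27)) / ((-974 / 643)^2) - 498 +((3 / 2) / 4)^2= -386006553687 / 743761984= -518.99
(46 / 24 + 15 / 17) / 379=571 / 77316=0.01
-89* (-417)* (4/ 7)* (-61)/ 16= -2263893/ 28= -80853.32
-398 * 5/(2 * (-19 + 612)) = -1.68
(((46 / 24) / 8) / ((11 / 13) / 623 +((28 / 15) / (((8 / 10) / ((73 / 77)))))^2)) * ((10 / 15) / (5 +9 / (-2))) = 22539517 / 345372400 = 0.07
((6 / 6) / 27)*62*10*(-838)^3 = -364857892640 / 27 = -13513255282.96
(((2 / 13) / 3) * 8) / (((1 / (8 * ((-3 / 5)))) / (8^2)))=-126.03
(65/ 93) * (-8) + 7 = 131/ 93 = 1.41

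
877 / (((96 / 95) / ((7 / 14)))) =83315 / 192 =433.93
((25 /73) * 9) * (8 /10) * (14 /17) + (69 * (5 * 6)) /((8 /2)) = 1289475 /2482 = 519.53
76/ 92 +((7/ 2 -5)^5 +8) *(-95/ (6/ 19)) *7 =-3774217/ 4416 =-854.67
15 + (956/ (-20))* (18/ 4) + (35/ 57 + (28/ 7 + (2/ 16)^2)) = -3565379/ 18240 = -195.47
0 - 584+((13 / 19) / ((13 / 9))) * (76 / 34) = -9910 / 17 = -582.94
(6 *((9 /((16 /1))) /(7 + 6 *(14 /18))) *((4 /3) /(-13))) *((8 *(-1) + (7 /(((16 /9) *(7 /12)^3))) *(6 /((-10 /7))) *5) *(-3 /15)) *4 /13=-160488 /207025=-0.78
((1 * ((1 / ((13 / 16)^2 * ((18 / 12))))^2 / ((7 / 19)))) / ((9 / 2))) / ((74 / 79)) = 393478144 / 599181219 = 0.66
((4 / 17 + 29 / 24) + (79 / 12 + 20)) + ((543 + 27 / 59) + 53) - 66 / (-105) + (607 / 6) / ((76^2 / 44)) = 7931766186 / 12672905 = 625.88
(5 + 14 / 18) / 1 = 52 / 9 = 5.78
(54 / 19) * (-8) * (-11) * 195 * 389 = 360462960 / 19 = 18971734.74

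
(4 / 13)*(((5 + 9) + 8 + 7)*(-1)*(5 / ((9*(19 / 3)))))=-580 / 741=-0.78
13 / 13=1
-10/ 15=-2/ 3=-0.67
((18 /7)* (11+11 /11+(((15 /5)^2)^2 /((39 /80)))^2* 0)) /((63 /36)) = 864 /49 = 17.63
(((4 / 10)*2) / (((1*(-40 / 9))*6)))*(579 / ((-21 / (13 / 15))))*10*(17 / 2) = 42653 / 700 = 60.93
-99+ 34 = -65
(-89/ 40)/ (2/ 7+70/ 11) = -6853/ 20480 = -0.33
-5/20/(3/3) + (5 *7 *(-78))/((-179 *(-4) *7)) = -569/716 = -0.79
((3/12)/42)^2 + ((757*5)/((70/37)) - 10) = 56183905/28224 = 1990.64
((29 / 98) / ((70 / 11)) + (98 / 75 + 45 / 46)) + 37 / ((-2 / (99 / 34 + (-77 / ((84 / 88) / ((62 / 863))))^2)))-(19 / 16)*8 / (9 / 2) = -674.98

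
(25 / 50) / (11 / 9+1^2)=9 / 40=0.22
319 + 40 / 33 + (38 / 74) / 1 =391606 / 1221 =320.73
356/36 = 9.89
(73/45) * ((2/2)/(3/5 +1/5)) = 73/36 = 2.03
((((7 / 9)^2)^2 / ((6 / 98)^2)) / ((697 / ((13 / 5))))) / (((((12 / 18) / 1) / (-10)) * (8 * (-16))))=0.04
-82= -82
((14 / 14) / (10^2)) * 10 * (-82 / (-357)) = 41 / 1785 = 0.02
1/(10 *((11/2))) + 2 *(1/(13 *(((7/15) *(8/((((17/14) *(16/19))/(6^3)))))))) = 440383/23963940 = 0.02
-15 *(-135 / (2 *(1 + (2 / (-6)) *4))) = -3037.50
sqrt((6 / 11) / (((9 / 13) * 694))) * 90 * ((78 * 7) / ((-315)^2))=52 * sqrt(148863) / 1202355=0.02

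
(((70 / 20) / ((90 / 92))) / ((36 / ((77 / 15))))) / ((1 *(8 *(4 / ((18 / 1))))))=12397 / 43200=0.29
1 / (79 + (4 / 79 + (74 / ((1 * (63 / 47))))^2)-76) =0.00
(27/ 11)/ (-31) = -27/ 341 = -0.08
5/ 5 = 1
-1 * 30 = -30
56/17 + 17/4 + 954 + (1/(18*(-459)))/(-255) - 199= 3213071147/4213620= 762.54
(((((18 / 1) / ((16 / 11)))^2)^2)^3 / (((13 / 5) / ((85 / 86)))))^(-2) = 5902599203734358424083759104 / 141913114183303924943513707740807225071217038091680625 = 0.00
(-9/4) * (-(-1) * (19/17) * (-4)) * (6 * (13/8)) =6669/68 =98.07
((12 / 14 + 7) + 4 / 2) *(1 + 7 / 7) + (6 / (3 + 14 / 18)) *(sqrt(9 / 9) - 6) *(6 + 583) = -554259 / 119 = -4657.64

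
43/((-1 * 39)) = -43/39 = -1.10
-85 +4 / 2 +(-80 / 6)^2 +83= 177.78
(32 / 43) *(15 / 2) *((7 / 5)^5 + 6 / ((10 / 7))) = 1436736 / 26875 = 53.46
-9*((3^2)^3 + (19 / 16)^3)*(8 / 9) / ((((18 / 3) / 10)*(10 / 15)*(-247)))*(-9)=-134677935 / 252928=-532.48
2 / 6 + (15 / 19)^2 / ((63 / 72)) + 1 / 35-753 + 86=-25241917 / 37905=-665.93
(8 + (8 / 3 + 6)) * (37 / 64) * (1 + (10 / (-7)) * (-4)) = 43475 / 672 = 64.69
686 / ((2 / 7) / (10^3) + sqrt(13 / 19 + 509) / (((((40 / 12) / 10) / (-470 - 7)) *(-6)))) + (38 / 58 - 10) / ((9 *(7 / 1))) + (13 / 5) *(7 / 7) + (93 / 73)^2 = 12025408500000 *sqrt(5111) / 6747884435249981 + 1338489429165800669083919 / 328489814680009703822115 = 4.20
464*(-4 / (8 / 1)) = -232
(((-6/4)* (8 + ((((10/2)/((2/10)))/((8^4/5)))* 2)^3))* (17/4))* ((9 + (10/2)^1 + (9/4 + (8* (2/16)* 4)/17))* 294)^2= -5598340849450040021127/4672924418048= -1198037962.66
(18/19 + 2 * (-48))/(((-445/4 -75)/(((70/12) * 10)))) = 29.77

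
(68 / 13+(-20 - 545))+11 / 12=-87181 / 156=-558.85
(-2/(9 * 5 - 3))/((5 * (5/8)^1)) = -8/525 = -0.02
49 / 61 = 0.80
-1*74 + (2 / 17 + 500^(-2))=-73.88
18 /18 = 1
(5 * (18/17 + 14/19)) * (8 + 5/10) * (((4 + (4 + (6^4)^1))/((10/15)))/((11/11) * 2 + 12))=1418100/133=10662.41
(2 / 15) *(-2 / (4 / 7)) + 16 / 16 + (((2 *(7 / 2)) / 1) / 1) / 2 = 121 / 30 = 4.03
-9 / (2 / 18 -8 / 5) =405 / 67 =6.04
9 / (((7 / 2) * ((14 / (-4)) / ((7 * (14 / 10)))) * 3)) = -12 / 5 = -2.40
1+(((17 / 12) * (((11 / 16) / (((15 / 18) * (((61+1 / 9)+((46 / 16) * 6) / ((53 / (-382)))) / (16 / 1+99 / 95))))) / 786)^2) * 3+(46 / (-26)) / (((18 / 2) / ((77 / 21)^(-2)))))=5588492634792844333027709 / 5671416696184110894880000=0.99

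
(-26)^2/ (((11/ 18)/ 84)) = 1022112/ 11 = 92919.27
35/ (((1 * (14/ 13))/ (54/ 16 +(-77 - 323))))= -206245/ 16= -12890.31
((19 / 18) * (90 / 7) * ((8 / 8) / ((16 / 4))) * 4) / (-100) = -19 / 140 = -0.14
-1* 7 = -7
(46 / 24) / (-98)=-23 / 1176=-0.02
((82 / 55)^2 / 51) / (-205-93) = -0.00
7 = 7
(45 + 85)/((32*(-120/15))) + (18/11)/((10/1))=-2423/7040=-0.34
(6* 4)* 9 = 216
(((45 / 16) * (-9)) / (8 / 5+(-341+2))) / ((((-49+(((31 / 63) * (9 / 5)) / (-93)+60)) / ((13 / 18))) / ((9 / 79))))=394875 / 703072192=0.00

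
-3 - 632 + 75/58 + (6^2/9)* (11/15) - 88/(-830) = -45540503/72210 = -630.67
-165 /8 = -20.62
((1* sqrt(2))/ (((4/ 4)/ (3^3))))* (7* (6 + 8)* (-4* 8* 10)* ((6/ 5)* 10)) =-10160640* sqrt(2) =-14369314.89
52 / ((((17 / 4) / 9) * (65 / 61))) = 8784 / 85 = 103.34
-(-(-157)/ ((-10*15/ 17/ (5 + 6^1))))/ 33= 2669/ 450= 5.93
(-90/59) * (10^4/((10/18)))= -1620000/59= -27457.63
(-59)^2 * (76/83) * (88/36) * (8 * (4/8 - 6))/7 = -256090208/5229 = -48974.99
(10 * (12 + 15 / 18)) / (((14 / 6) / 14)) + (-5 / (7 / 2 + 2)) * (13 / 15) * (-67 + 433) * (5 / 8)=12975 / 22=589.77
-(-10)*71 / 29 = 710 / 29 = 24.48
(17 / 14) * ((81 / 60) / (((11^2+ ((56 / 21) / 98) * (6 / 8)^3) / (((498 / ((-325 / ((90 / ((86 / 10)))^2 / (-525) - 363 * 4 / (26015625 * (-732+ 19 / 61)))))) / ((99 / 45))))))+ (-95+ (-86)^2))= 1434619568863735202354243693 / 161820455739753636718750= 8865.50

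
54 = 54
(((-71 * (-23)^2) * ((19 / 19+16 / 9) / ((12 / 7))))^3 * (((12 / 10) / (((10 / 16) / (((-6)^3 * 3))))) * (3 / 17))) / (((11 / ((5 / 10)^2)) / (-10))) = -56791874569632803125 / 5049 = -11248143111434502.50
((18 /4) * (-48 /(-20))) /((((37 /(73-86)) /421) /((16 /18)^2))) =-700544 /555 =-1262.24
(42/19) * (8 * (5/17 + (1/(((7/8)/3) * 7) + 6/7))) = 65616/2261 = 29.02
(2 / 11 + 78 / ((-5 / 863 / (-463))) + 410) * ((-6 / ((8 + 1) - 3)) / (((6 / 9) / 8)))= -4114233144 / 55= -74804238.98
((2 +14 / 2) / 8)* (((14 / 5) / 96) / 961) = 21 / 615040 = 0.00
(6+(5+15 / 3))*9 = 144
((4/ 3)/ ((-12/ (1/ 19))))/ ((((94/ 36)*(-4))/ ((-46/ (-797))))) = 23/ 711721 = 0.00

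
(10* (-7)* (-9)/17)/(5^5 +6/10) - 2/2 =-131263/132838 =-0.99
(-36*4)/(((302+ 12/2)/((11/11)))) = -36/77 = -0.47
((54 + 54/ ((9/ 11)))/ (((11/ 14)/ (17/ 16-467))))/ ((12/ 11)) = -260925/ 4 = -65231.25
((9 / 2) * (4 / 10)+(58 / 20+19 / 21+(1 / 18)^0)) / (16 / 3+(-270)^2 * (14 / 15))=73 / 752080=0.00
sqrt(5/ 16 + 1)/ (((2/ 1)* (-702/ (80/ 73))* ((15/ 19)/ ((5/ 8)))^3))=-34295* sqrt(21)/ 354212352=-0.00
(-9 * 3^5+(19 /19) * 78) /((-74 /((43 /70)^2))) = 105393 /9800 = 10.75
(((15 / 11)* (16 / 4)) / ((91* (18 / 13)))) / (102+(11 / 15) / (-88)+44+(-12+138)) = 400 / 2513203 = 0.00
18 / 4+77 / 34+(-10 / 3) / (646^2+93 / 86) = 12381783185 / 1830352719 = 6.76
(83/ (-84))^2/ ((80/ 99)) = 75779/ 62720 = 1.21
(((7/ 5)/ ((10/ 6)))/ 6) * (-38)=-133/ 25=-5.32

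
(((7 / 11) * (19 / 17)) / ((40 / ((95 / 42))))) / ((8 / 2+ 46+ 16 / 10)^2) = 0.00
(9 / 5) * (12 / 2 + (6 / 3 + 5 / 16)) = 1197 / 80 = 14.96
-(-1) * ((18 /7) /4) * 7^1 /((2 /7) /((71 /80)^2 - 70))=-27906417 /25600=-1090.09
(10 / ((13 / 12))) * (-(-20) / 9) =800 / 39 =20.51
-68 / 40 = -17 / 10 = -1.70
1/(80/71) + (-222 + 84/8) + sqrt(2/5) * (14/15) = -16849/80 + 14 * sqrt(10)/75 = -210.02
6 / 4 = 3 / 2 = 1.50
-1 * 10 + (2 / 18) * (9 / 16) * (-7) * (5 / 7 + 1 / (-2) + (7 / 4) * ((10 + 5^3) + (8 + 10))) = -8143 / 64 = -127.23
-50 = -50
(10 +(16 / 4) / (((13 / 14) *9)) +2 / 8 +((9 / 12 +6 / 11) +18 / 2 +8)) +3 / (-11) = 28.75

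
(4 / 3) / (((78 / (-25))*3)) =-50 / 351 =-0.14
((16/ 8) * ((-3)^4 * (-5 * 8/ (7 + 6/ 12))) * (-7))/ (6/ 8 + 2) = 24192/ 11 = 2199.27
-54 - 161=-215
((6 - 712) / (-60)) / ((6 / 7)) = 2471 / 180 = 13.73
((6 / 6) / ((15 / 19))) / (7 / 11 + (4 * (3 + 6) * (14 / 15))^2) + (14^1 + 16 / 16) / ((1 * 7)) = 285430 / 133131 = 2.14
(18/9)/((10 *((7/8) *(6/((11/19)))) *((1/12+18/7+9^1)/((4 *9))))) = 576/8455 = 0.07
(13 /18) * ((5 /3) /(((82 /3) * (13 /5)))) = 25 /1476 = 0.02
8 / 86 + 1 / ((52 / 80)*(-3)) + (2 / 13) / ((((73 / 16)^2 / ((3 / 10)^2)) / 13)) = -91858496 / 223418325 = -0.41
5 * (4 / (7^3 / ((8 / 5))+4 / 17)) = 2720 / 29187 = 0.09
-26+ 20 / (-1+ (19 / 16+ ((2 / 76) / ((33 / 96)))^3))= 2207593682 / 27453523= 80.41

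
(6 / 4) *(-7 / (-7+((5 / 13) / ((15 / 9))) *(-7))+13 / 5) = 819 / 160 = 5.12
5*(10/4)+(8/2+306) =645/2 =322.50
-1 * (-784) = 784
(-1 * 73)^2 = 5329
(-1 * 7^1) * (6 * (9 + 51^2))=-109620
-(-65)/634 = 65/634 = 0.10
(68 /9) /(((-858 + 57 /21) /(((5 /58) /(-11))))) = 0.00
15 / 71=0.21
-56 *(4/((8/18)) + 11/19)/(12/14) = -35672/57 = -625.82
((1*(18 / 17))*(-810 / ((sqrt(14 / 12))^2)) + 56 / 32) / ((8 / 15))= -5236305 / 3808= -1375.08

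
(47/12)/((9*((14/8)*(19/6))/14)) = 188/171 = 1.10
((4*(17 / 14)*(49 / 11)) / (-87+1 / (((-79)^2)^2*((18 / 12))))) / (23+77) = -13905178917 / 5591284126450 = -0.00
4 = 4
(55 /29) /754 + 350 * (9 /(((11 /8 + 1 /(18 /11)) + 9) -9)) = 381478205 /240526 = 1586.02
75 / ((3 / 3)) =75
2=2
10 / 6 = 5 / 3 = 1.67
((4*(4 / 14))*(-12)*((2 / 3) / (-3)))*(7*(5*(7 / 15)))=448 / 9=49.78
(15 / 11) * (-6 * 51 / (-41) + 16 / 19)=97050 / 8569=11.33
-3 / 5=-0.60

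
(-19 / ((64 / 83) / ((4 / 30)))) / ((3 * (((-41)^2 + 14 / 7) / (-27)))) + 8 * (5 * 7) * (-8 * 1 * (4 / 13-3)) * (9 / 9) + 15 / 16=7038298451 / 1166880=6031.72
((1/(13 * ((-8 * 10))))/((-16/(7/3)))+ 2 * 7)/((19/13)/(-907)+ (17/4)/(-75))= -3169452545/13193408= -240.23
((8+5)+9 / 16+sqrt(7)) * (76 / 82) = 38 * sqrt(7) / 41+4123 / 328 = 15.02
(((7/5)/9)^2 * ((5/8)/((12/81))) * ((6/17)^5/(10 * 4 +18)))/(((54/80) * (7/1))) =84/41175853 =0.00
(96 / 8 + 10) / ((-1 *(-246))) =11 / 123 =0.09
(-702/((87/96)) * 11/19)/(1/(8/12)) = -164736/551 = -298.98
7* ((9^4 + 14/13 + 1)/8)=74655/13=5742.69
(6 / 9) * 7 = 14 / 3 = 4.67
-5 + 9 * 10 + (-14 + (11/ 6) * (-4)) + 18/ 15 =973/ 15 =64.87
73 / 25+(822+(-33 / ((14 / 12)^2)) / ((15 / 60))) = 727.94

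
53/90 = 0.59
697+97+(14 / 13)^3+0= 1747162 / 2197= 795.25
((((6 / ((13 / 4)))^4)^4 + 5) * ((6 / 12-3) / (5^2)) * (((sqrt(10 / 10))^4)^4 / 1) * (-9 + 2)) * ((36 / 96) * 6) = 763553818061434414865403 / 26616664367327193640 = 28687.06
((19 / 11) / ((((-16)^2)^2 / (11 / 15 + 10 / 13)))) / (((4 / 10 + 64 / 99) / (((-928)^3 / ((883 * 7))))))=-407320689 / 83245708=-4.89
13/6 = 2.17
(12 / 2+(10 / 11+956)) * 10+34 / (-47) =9628.37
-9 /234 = -1 /26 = -0.04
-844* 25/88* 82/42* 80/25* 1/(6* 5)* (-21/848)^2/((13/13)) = -60557/1977536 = -0.03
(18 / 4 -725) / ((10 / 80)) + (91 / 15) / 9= -5763.33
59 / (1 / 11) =649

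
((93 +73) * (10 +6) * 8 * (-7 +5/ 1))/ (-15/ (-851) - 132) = 36164096/ 112317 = 321.98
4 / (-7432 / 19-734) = -38 / 10689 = -0.00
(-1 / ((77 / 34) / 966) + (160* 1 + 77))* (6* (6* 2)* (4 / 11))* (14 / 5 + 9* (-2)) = 9127296 / 121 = 75432.20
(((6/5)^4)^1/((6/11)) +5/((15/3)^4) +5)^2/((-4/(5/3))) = -7579009/234375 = -32.34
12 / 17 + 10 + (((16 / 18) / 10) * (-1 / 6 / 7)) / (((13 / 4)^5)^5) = 1213631958456943760110030087149854 / 113361226888835409739783833168045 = 10.71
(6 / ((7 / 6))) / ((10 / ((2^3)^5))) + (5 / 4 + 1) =16854.36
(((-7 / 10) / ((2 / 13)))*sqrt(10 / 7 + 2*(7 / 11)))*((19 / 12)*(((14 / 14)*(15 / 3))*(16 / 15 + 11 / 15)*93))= -68913*sqrt(1001) / 220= -9910.50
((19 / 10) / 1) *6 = 57 / 5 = 11.40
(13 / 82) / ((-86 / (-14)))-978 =-3448337 / 3526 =-977.97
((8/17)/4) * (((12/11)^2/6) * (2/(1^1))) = 96/2057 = 0.05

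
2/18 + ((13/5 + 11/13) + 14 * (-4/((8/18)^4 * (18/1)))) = -2852071/37440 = -76.18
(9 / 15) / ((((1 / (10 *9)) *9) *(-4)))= -3 / 2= -1.50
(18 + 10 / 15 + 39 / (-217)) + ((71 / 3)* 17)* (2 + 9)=2893144 / 651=4444.15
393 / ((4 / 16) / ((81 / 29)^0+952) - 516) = -1498116 / 1966991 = -0.76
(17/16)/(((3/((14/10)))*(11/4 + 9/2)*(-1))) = -0.07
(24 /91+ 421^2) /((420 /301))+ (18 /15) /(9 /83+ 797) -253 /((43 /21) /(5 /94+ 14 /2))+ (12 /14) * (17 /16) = 5756119164464621 /45628319100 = 126152.34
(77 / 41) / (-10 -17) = -77 / 1107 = -0.07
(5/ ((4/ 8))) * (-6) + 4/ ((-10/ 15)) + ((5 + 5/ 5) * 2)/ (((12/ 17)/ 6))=36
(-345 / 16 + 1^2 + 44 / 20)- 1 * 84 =-8189 / 80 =-102.36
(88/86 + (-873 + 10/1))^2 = 743003.91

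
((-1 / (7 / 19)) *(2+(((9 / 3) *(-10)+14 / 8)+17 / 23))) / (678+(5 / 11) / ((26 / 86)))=6376799 / 62576836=0.10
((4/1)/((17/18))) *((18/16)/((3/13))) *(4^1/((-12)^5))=-13/39168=-0.00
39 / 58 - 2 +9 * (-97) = -50711 / 58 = -874.33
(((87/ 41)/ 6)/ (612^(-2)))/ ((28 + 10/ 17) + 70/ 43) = 496247391/ 113201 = 4383.77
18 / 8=9 / 4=2.25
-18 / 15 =-1.20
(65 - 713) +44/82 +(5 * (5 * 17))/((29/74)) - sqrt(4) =517238/1189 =435.02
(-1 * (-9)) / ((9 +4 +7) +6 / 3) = 9 / 22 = 0.41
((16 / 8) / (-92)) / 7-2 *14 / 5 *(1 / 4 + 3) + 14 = -6767 / 1610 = -4.20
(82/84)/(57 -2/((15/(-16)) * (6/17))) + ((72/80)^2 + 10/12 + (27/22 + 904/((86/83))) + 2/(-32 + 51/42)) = 1063082926405781/1214554595100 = 875.29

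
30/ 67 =0.45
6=6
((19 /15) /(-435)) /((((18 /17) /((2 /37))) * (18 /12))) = -646 /6518475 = -0.00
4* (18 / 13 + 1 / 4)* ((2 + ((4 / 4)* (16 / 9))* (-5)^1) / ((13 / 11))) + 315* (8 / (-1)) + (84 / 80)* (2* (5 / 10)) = -77785859 / 30420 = -2557.06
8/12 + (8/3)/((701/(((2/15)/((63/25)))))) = 265058/397467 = 0.67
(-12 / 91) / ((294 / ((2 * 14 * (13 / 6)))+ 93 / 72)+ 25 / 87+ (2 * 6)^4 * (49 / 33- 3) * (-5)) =-91872 / 109449084395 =-0.00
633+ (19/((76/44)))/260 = 164591/260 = 633.04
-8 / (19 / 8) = -64 / 19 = -3.37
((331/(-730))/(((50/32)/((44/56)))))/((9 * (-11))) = 1324/574875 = 0.00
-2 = -2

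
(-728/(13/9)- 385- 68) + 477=-480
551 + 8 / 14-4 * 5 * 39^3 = -8300799 / 7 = -1185828.43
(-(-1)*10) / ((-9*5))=-2 / 9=-0.22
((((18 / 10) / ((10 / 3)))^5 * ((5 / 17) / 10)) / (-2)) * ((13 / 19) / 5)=-186535791 / 2018750000000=-0.00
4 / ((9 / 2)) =8 / 9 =0.89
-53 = -53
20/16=5/4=1.25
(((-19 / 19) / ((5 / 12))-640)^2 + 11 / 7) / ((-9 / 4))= -96291844 / 525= -183413.04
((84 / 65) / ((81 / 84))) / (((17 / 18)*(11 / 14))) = 1.81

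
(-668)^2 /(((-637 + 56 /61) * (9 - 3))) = -13609832 /116403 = -116.92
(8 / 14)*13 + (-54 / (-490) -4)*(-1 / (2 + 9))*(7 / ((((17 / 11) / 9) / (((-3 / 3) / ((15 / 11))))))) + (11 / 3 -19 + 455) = 436.52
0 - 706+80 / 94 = -33142 / 47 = -705.15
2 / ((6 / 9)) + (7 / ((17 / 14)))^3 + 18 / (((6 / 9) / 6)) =1751837 / 4913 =356.57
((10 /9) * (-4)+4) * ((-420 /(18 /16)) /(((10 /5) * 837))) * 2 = 4480 /22599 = 0.20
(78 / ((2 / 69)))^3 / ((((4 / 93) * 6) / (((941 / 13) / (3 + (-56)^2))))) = 43726937145957 / 25112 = 1741276566.82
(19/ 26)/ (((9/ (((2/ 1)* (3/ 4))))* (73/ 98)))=931/ 5694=0.16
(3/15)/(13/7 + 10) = 7/415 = 0.02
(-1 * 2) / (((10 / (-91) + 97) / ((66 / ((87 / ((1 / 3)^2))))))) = -4004 / 2301237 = -0.00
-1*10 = -10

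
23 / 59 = 0.39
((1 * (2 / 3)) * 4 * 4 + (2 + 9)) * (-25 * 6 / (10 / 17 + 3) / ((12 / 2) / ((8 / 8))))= -27625 / 183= -150.96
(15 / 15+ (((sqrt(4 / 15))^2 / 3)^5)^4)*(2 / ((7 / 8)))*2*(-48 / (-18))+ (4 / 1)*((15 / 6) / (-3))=215656831301173091601271770386866906 / 24348351921100187761402130126953125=8.86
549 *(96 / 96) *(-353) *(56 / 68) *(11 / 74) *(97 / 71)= -1447469793 / 44659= -32411.60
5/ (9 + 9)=5/ 18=0.28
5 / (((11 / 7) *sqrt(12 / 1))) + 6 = 35 *sqrt(3) / 66 + 6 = 6.92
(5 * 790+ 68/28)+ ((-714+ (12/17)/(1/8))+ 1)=386164/119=3245.08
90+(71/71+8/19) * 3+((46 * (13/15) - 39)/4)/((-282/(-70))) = 3032101/32148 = 94.32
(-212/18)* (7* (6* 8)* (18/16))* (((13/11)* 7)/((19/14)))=-5671848/209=-27138.03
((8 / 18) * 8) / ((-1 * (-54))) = 16 / 243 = 0.07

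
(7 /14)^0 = 1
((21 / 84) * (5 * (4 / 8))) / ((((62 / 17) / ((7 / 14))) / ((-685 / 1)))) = -58.69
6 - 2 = 4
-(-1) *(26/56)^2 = 169/784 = 0.22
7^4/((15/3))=480.20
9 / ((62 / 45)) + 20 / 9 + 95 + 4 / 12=58081 / 558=104.09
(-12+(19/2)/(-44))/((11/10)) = -5375/484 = -11.11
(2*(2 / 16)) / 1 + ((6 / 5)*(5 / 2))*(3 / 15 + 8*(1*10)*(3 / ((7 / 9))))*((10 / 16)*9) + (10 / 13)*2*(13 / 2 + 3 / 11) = 41811269 / 8008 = 5221.19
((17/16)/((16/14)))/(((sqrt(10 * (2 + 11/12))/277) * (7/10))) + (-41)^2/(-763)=-1681/763 + 4709 * sqrt(42)/448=65.92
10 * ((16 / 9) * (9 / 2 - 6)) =-80 / 3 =-26.67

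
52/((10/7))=36.40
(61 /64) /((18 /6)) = 61 /192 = 0.32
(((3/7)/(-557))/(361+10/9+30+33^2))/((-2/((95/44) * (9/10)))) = 4617/9147365920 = 0.00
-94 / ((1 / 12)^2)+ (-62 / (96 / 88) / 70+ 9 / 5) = -13535.01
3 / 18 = 0.17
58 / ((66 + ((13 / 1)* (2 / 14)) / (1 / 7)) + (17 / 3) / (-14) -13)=84 / 95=0.88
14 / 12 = 7 / 6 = 1.17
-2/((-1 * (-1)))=-2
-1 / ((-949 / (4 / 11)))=4 / 10439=0.00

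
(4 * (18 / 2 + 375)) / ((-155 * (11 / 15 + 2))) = -4608 / 1271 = -3.63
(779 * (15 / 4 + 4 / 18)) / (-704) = -10127 / 2304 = -4.40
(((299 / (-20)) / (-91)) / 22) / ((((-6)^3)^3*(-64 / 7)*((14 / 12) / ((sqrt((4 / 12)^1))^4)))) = 23 / 2979773153280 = 0.00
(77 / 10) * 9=693 / 10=69.30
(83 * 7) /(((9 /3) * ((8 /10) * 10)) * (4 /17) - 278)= -9877 /4630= -2.13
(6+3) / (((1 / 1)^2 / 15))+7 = 142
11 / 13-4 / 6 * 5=-97 / 39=-2.49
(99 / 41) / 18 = 0.13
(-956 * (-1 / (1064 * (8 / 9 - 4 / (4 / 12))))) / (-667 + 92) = 2151 / 15295000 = 0.00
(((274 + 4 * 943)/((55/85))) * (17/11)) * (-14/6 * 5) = -40925290/363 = -112741.85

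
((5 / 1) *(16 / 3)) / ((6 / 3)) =40 / 3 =13.33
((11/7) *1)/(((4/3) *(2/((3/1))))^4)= 72171/28672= 2.52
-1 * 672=-672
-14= -14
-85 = -85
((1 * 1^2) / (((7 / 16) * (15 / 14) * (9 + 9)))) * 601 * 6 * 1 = 19232 / 45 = 427.38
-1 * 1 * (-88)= 88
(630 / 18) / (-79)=-35 / 79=-0.44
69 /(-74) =-69 /74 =-0.93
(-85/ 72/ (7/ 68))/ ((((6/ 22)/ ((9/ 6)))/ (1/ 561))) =-85/ 756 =-0.11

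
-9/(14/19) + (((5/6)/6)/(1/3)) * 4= -443/42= -10.55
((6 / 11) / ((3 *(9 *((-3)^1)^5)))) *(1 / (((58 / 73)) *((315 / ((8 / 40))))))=-73 / 1098803475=-0.00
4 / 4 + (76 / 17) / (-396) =1664 / 1683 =0.99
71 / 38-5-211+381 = 6341 / 38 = 166.87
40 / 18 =20 / 9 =2.22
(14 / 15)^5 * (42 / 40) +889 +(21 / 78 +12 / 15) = 29313311617 / 32906250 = 890.81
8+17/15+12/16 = 593/60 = 9.88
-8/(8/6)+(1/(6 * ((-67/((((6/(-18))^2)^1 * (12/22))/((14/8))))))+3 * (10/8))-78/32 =-3482389/742896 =-4.69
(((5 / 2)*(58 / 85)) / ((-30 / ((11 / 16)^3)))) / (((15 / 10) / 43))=-1659757 / 3133440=-0.53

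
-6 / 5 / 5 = -6 / 25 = -0.24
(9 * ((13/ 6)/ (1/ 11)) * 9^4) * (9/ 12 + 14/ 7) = 30961359/ 8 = 3870169.88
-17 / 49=-0.35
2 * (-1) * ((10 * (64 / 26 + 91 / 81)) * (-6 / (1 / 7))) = 1057000 / 351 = 3011.40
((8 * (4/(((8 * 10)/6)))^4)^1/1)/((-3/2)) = -27/625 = -0.04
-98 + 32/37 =-3594/37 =-97.14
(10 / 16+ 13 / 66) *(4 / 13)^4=6944 / 942513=0.01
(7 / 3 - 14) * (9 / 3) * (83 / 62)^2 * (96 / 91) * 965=-797746200 / 12493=-63855.46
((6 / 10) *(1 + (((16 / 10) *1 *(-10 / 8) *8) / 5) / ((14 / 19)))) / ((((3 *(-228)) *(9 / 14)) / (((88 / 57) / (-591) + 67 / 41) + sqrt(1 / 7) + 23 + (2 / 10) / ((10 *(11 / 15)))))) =13 *sqrt(7) / 19950 + 48702840173 / 432995854500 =0.11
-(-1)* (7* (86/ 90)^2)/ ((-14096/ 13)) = -168259/ 28544400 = -0.01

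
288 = 288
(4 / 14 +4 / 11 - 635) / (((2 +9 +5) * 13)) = -3.05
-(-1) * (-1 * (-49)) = 49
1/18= 0.06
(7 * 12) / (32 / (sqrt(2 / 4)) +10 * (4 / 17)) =-1785 / 18446 +12138 * sqrt(2) / 9223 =1.76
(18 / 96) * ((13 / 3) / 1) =0.81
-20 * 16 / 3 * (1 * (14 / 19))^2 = -62720 / 1083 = -57.91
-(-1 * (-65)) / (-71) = 65 / 71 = 0.92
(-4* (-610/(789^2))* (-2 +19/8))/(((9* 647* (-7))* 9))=-305/76123735443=-0.00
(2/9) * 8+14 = 15.78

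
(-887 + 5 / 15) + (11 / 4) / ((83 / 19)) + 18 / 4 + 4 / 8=-877513 / 996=-881.04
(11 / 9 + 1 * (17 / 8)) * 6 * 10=1205 / 6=200.83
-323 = -323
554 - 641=-87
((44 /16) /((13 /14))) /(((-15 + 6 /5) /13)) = -385 /138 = -2.79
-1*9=-9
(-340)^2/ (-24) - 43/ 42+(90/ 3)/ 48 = -4817.07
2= 2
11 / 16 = 0.69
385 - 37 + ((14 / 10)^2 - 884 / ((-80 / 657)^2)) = -94834493 / 1600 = -59271.56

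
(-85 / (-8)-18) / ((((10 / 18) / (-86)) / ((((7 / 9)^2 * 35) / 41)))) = 870191 / 1476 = 589.56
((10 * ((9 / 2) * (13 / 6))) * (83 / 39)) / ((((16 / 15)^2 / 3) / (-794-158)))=-33334875 / 64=-520857.42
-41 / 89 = -0.46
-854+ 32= -822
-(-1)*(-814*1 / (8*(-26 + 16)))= 407 / 40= 10.18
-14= -14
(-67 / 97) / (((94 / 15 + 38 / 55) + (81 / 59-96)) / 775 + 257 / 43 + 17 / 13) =-282568840125 / 2933728836751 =-0.10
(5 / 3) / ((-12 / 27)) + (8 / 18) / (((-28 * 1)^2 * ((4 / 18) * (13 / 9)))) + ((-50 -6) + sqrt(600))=-304477 / 5096 + 10 * sqrt(6)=-35.25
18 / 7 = 2.57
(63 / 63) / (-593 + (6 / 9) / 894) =-0.00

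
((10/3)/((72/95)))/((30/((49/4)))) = 4655/2592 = 1.80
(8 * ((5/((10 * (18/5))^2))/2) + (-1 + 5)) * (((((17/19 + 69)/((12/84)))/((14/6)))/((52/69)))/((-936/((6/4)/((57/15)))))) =-12418045/26355888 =-0.47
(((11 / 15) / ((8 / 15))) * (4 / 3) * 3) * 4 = 22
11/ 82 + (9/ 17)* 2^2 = 2.25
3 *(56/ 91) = 24/ 13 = 1.85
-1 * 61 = -61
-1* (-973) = 973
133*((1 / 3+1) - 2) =-266 / 3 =-88.67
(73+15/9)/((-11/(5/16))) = -70/33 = -2.12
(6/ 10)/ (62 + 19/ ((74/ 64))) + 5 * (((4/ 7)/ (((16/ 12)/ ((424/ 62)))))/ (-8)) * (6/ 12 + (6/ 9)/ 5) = -7257611/ 6297340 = -1.15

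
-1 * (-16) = 16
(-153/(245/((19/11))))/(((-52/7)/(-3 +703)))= 14535/143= 101.64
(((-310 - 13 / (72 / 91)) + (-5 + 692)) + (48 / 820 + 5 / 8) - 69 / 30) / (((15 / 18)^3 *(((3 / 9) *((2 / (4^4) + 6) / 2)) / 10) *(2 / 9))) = 109862355456 / 3941125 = 27875.89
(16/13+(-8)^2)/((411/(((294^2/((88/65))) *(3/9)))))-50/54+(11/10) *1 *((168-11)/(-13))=17791153547/5289570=3363.44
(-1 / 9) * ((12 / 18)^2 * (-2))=8 / 81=0.10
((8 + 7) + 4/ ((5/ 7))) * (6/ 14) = 309/ 35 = 8.83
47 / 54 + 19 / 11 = 1543 / 594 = 2.60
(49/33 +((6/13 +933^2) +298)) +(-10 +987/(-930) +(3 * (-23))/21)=810630197803/930930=870774.60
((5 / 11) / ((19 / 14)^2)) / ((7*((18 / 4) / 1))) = 280 / 35739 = 0.01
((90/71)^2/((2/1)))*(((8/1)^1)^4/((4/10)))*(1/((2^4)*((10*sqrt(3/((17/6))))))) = 43200*sqrt(34)/5041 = 49.97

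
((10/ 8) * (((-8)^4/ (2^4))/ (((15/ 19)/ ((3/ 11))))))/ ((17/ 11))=1216/ 17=71.53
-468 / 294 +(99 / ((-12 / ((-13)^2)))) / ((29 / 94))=-12848355 / 2842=-4520.88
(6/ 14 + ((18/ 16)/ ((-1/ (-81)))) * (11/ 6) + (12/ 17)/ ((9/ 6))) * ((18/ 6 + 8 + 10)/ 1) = 959397/ 272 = 3527.19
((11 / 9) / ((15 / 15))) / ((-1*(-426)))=11 / 3834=0.00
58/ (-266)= -29/ 133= -0.22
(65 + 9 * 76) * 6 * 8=35952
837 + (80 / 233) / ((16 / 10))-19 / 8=834.84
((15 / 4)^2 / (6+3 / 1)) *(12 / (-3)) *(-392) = 2450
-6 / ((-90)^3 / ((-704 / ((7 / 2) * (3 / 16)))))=-5632 / 637875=-0.01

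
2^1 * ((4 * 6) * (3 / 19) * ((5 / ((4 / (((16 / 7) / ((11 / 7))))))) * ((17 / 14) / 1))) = 24480 / 1463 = 16.73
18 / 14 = 9 / 7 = 1.29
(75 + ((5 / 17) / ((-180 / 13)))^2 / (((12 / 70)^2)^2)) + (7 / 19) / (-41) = 28554183145907 / 378133629696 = 75.51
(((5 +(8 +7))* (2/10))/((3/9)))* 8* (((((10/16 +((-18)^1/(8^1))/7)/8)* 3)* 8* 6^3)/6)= 22032/7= 3147.43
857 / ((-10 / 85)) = -14569 / 2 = -7284.50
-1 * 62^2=-3844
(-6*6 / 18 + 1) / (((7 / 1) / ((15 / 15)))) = -0.14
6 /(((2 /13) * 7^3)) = 39 /343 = 0.11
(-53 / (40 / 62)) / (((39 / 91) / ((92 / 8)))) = -264523 / 120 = -2204.36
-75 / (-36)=25 / 12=2.08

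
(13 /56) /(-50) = -13 /2800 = -0.00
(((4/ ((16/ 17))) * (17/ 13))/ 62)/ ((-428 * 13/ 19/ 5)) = -27455/ 17938336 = -0.00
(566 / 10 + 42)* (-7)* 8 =-27608 / 5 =-5521.60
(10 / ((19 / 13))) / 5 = 26 / 19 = 1.37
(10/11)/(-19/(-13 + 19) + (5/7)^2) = -2940/8591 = -0.34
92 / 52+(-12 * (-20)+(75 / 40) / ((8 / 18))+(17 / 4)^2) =109845 / 416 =264.05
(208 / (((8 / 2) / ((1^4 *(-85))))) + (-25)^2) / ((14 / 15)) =-56925 / 14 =-4066.07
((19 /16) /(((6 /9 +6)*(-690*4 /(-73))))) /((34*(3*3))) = 1387 /90086400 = 0.00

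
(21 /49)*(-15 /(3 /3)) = -45 /7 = -6.43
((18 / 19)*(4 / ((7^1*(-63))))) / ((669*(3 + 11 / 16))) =-128 / 36747501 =-0.00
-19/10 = -1.90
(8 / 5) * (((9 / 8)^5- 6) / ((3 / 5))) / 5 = -45853 / 20480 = -2.24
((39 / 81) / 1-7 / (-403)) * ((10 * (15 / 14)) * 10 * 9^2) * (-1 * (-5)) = 61065000 / 2821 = 21646.58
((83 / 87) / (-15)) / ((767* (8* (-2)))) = 83 / 16014960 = 0.00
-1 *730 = -730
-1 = -1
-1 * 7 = -7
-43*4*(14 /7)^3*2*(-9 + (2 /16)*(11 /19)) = 466808 /19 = 24568.84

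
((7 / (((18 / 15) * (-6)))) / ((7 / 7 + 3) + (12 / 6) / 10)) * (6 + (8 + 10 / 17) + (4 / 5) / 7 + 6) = -10265 / 2142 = -4.79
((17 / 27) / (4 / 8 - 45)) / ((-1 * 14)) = 17 / 16821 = 0.00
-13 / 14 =-0.93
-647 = -647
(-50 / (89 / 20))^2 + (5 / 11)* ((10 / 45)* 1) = 99079210 / 784179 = 126.35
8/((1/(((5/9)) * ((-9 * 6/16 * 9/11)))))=-135/11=-12.27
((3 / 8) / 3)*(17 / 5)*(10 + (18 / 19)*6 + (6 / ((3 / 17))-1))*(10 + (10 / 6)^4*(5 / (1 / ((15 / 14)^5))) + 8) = 122584888515 / 81749248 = 1499.52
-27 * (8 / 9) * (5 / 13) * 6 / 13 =-720 / 169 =-4.26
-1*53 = -53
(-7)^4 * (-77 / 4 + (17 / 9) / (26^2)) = -70289275 / 1521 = -46212.54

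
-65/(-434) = 65/434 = 0.15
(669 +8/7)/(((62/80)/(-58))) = -10883120/217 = -50152.63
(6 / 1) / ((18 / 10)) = 10 / 3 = 3.33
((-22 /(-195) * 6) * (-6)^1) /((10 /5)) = -132 /65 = -2.03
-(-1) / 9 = 1 / 9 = 0.11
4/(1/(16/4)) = 16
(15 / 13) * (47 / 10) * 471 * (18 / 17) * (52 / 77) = 2390796 / 1309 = 1826.43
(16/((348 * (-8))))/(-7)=1/1218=0.00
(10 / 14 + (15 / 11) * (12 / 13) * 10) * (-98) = -186410 / 143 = -1303.57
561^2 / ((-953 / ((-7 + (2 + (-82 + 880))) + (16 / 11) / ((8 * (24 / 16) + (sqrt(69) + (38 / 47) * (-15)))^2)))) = -643950362566161057 / 2458865819825- 63370236864 * sqrt(69) / 2458865819825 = -261889.40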